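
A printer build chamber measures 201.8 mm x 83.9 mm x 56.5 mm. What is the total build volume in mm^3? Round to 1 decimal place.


V = 201.8 * 83.9 * 56.5 = 956602.6 mm^3


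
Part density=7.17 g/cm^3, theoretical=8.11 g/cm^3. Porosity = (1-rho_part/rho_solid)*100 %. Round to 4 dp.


Porosity = (1-7.17/8.11)*100 = 11.5906 %


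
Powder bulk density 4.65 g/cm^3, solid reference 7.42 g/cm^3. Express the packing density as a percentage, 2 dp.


Packing = (4.65/7.42)*100 = 62.67 %


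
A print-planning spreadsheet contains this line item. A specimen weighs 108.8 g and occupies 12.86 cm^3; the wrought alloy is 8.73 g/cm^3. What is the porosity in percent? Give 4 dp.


rho_part = 108.8 / 12.86 = 8.46034215 g/cm^3
Porosity = (1 - 8.46034215/8.73)*100 = 3.0889 %


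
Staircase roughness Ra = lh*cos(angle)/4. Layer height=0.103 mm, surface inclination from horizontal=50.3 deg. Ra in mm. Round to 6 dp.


Ra = 0.103 * cos(50.3) / 4 = 0.016448 mm


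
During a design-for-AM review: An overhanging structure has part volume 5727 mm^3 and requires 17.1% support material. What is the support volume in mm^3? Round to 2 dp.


V_support = 5727 * 0.171 = 979.32 mm^3


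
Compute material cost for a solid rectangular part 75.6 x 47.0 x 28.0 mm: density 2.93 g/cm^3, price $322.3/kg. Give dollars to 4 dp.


V = 75.6 * 47.0 * 28.0 = 99489.6 mm^3 = 99.4896 cm^3
Mass = 99.4896 * 2.93 / 1000 = 0.29150453 kg
Cost = 0.29150453 * 322.3 = 93.9519 $


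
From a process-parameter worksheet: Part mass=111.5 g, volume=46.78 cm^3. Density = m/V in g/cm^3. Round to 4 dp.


rho = 111.5 / 46.78 = 2.3835 g/cm^3


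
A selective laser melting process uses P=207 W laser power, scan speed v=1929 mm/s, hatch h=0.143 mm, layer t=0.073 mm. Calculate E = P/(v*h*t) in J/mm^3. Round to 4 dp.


E = 207 / (1929*0.143*0.073) = 10.2797 J/mm^3


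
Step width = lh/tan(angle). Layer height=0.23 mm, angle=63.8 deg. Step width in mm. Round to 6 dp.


step = 0.23 / tan(63.8) = 0.113174 mm


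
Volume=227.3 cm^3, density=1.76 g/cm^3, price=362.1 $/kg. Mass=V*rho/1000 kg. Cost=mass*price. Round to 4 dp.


Mass = 227.3*1.76/1000 = 0.400048 kg
Cost = 0.400048 * 362.1 = 144.8574 $


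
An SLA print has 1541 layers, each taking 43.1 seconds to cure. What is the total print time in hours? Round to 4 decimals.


t = 1541 * 43.1 / 3600 = 18.4492 hrs


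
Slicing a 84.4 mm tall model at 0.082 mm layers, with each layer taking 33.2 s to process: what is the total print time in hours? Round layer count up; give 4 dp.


Layers = ceil(84.4/0.082) = 1030
t = 1030 * 33.2 / 3600 = 9.4989 hrs


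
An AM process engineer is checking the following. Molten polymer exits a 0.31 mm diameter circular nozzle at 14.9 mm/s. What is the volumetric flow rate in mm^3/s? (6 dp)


A = pi*(0.31/2)^2 = 0.07547676 mm^2
Q = 0.07547676 * 14.9 = 1.124604 mm^3/s


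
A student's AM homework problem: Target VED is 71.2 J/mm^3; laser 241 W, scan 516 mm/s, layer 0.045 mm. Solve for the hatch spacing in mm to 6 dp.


h = 241 / (71.2*516*0.045) = 0.145772 mm


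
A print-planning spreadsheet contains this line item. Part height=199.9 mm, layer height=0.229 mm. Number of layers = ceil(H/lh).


Layers = ceil(199.9/0.229) = 873


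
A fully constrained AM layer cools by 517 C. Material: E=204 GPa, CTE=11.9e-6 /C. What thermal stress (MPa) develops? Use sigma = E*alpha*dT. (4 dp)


sigma = 204*1000 * 11.9e-6 * 517 = 1255.0692 MPa


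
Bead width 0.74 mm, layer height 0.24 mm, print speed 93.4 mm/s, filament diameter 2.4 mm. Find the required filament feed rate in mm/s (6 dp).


Q = 0.74 * 0.24 * 93.4 = 16.58784 mm^3/s
A_fil = pi*(2.4/2)^2 = 4.52389342 mm^2
v_feed = 16.58784 / 4.52389342 = 3.666718 mm/s


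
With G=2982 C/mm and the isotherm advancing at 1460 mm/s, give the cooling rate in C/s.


CR = 2982 * 1460 = 4353720 C/s


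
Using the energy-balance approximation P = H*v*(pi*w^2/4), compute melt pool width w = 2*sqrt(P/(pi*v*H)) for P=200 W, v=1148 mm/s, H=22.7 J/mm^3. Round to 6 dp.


w = 2*sqrt(200/(pi*1148*22.7)) = 0.098852 mm


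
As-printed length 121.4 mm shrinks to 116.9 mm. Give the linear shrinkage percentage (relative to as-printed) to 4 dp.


Shrinkage = ((121.4-116.9)/121.4)*100 = 3.7068 %


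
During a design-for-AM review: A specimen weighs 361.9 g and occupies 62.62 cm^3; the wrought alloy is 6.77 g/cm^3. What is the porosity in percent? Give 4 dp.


rho_part = 361.9 / 62.62 = 5.77930374 g/cm^3
Porosity = (1 - 5.77930374/6.77)*100 = 14.6336 %


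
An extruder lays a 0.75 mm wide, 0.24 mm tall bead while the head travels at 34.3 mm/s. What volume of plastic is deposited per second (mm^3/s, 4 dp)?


Rate = 0.75 * 0.24 * 34.3 = 6.174 mm^3/s


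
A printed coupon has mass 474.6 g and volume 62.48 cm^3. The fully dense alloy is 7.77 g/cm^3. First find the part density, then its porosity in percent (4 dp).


rho_part = 474.6 / 62.48 = 7.59603073 g/cm^3
Porosity = (1 - 7.59603073/7.77)*100 = 2.239 %


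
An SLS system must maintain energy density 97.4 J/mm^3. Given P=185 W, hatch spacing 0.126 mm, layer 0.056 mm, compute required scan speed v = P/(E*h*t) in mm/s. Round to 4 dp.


v = 185 / (97.4*0.126*0.056) = 269.1871 mm/s


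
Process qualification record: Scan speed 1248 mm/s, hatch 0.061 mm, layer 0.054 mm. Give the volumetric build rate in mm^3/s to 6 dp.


Rate = 1248 * 0.061 * 0.054 = 4.110912 mm^3/s


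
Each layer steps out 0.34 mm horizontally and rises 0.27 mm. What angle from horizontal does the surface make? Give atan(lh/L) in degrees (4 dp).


angle = atan(0.27/0.34) = 38.4537 degrees


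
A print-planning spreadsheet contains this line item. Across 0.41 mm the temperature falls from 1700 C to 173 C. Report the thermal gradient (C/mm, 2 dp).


G = (1700-173)/0.41 = 3724.39 C/mm


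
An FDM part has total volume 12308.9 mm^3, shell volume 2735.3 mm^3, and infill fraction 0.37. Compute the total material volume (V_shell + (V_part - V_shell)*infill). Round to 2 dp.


V_infill = (12308.9 - 2735.3) * 0.37 = 3542.23
V_total = 2735.3 + 3542.23 = 6277.53 mm^3


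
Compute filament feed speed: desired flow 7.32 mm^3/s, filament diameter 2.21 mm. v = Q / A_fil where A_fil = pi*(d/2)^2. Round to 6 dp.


A = pi*(2.21/2)^2 = 3.835963
v = 7.32 / 3.835963 = 1.908256 mm/s


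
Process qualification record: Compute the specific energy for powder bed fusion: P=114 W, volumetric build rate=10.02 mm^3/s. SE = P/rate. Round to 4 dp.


SE = 114 / 10.02 = 11.3772 J/mm^3


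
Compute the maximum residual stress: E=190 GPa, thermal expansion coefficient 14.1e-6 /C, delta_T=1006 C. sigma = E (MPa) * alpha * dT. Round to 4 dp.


sigma = 190*1000 * 14.1e-6 * 1006 = 2695.074 MPa


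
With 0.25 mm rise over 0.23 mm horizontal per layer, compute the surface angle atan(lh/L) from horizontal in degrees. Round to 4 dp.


angle = atan(0.25/0.23) = 47.3859 degrees


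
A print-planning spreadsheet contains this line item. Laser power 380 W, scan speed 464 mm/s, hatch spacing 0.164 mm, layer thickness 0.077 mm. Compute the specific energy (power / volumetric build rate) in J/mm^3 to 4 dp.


Build rate = 464 * 0.164 * 0.077 = 5.859392 mm^3/s
SE = 380 / 5.859392 = 64.8531 J/mm^3


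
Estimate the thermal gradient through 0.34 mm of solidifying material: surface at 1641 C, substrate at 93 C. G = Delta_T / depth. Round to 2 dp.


G = (1641-93)/0.34 = 4552.94 C/mm


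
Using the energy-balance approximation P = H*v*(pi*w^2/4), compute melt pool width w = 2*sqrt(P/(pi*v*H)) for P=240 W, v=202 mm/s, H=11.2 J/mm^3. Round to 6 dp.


w = 2*sqrt(240/(pi*202*11.2)) = 0.367516 mm


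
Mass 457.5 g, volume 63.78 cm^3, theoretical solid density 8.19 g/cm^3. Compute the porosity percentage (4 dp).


rho_part = 457.5 / 63.78 = 7.17309501 g/cm^3
Porosity = (1 - 7.17309501/8.19)*100 = 12.4164 %


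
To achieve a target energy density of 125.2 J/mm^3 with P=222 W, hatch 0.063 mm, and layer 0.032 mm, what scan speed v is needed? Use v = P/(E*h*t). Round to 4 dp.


v = 222 / (125.2*0.063*0.032) = 879.5451 mm/s


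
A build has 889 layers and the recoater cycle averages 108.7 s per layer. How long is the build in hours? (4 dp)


t = 889 * 108.7 / 3600 = 26.8429 hrs


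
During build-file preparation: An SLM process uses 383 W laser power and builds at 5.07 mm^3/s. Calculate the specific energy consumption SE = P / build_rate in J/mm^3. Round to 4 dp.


SE = 383 / 5.07 = 75.5424 J/mm^3


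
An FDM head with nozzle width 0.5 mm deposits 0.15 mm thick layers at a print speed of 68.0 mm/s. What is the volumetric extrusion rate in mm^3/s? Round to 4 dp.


Rate = 0.5 * 0.15 * 68.0 = 5.1 mm^3/s


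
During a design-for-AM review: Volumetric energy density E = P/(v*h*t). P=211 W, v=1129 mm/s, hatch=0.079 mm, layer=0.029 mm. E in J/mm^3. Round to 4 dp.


E = 211 / (1129*0.079*0.029) = 81.5762 J/mm^3


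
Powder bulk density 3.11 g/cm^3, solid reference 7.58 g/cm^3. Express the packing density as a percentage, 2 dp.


Packing = (3.11/7.58)*100 = 41.03 %


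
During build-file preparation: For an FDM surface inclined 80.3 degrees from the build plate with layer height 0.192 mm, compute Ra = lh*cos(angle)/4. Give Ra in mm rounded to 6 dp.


Ra = 0.192 * cos(80.3) / 4 = 0.008087 mm


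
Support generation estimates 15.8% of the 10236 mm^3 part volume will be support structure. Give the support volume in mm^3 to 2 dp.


V_support = 10236 * 0.158 = 1617.29 mm^3


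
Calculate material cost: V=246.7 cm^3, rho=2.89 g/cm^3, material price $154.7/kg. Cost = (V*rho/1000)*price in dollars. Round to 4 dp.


Mass = 246.7*2.89/1000 = 0.712963 kg
Cost = 0.712963 * 154.7 = 110.2954 $


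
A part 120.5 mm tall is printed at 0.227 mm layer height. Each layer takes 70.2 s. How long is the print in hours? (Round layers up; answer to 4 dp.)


Layers = ceil(120.5/0.227) = 531
t = 531 * 70.2 / 3600 = 10.3545 hrs


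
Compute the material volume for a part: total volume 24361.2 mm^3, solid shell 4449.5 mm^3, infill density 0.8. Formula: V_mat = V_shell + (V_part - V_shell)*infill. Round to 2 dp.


V_infill = (24361.2 - 4449.5) * 0.8 = 15929.36
V_total = 4449.5 + 15929.36 = 20378.86 mm^3


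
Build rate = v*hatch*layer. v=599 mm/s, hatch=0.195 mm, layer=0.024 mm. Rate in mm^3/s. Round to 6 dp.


Rate = 599 * 0.195 * 0.024 = 2.80332 mm^3/s


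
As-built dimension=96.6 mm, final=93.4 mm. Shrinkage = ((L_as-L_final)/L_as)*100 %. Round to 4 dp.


Shrinkage = ((96.6-93.4)/96.6)*100 = 3.3126 %


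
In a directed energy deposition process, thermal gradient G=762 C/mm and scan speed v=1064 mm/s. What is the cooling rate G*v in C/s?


CR = 762 * 1064 = 810768 C/s


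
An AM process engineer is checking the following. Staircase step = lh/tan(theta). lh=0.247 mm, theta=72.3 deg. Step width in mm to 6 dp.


step = 0.247 / tan(72.3) = 0.078828 mm


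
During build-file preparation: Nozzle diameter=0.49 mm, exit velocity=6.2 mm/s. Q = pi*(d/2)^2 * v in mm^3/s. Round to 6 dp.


A = pi*(0.49/2)^2 = 0.1885741 mm^2
Q = 0.1885741 * 6.2 = 1.169159 mm^3/s


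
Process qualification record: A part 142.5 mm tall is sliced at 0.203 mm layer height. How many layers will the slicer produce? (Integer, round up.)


Layers = ceil(142.5/0.203) = 702


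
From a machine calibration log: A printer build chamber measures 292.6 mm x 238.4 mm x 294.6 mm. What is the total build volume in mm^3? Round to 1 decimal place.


V = 292.6 * 238.4 * 294.6 = 20550070.5 mm^3


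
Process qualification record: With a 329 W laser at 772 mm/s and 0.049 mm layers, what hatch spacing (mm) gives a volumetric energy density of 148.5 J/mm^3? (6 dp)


h = 329 / (148.5*772*0.049) = 0.058567 mm


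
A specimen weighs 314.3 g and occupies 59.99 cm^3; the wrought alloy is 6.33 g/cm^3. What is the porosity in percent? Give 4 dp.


rho_part = 314.3 / 59.99 = 5.23920653 g/cm^3
Porosity = (1 - 5.23920653/6.33)*100 = 17.2321 %


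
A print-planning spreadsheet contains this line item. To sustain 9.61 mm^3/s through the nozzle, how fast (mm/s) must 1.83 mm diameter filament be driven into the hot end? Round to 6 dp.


A = pi*(1.83/2)^2 = 2.63022
v = 9.61 / 2.63022 = 3.653687 mm/s


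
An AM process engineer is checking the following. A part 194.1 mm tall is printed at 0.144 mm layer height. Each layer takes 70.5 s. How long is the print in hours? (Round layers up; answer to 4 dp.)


Layers = ceil(194.1/0.144) = 1348
t = 1348 * 70.5 / 3600 = 26.3983 hrs


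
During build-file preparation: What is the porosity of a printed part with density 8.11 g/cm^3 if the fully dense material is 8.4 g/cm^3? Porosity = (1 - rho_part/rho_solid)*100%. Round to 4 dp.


Porosity = (1-8.11/8.4)*100 = 3.4524 %


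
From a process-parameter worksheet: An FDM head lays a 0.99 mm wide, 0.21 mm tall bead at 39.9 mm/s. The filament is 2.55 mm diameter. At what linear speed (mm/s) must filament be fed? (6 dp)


Q = 0.99 * 0.21 * 39.9 = 8.29521 mm^3/s
A_fil = pi*(2.55/2)^2 = 5.10705156 mm^2
v_feed = 8.29521 / 5.10705156 = 1.624266 mm/s


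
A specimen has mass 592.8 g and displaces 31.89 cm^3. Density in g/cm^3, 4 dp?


rho = 592.8 / 31.89 = 18.5889 g/cm^3


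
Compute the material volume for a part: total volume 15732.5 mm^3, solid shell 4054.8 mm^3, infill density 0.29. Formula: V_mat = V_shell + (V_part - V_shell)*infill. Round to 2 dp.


V_infill = (15732.5 - 4054.8) * 0.29 = 3386.53
V_total = 4054.8 + 3386.53 = 7441.33 mm^3


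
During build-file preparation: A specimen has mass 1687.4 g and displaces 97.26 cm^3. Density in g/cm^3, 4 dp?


rho = 1687.4 / 97.26 = 17.3494 g/cm^3


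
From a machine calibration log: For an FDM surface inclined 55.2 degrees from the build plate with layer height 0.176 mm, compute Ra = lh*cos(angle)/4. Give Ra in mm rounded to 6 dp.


Ra = 0.176 * cos(55.2) / 4 = 0.025111 mm


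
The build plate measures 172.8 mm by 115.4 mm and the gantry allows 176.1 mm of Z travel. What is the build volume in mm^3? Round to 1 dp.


V = 172.8 * 115.4 * 176.1 = 3511631.2 mm^3


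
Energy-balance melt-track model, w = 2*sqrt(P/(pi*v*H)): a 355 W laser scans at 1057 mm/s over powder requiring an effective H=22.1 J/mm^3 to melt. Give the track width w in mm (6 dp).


w = 2*sqrt(355/(pi*1057*22.1)) = 0.139103 mm


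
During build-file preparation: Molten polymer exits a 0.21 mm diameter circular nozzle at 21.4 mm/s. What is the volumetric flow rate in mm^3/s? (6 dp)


A = pi*(0.21/2)^2 = 0.03463606 mm^2
Q = 0.03463606 * 21.4 = 0.741212 mm^3/s


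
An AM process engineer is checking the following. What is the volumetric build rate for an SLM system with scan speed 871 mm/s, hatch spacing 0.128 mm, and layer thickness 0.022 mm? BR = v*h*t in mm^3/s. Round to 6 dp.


Rate = 871 * 0.128 * 0.022 = 2.452736 mm^3/s


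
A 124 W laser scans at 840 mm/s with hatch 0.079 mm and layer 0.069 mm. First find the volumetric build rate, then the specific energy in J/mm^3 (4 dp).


Build rate = 840 * 0.079 * 0.069 = 4.57884 mm^3/s
SE = 124 / 4.57884 = 27.0811 J/mm^3


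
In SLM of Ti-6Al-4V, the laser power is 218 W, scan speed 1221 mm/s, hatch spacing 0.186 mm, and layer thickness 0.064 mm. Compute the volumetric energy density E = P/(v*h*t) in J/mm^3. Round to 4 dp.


E = 218 / (1221*0.186*0.064) = 14.9985 J/mm^3


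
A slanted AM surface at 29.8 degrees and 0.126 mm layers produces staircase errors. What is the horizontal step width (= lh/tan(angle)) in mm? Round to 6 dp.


step = 0.126 / tan(29.8) = 0.220008 mm


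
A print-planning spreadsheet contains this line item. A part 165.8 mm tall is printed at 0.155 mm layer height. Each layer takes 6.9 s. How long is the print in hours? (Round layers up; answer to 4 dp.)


Layers = ceil(165.8/0.155) = 1070
t = 1070 * 6.9 / 3600 = 2.0508 hrs


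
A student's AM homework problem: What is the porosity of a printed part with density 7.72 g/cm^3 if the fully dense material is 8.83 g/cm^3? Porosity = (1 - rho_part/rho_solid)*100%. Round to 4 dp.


Porosity = (1-7.72/8.83)*100 = 12.5708 %


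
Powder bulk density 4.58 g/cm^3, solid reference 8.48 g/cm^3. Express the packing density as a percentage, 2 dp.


Packing = (4.58/8.48)*100 = 54.01 %


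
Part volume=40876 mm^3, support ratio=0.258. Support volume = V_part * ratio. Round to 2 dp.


V_support = 40876 * 0.258 = 10546.01 mm^3


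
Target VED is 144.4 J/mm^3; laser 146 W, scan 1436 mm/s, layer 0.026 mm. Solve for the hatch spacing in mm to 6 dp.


h = 146 / (144.4*1436*0.026) = 0.027081 mm


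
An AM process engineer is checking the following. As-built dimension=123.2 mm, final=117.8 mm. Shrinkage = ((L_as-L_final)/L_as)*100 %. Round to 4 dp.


Shrinkage = ((123.2-117.8)/123.2)*100 = 4.3831 %


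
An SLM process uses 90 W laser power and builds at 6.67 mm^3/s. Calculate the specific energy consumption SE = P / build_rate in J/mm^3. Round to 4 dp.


SE = 90 / 6.67 = 13.4933 J/mm^3


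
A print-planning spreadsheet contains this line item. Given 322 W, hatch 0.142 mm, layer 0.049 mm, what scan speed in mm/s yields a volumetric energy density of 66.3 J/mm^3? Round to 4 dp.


v = 322 / (66.3*0.142*0.049) = 698.004 mm/s


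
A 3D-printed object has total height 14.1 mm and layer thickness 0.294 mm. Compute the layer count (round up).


Layers = ceil(14.1/0.294) = 48


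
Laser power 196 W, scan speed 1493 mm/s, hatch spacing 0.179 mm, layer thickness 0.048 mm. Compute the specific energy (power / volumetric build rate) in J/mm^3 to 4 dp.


Build rate = 1493 * 0.179 * 0.048 = 12.827856 mm^3/s
SE = 196 / 12.827856 = 15.2792 J/mm^3


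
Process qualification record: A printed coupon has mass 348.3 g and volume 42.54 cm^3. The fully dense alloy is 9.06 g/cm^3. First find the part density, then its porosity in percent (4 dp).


rho_part = 348.3 / 42.54 = 8.18758815 g/cm^3
Porosity = (1 - 8.18758815/9.06)*100 = 9.6293 %


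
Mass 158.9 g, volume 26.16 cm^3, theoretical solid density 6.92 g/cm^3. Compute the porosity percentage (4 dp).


rho_part = 158.9 / 26.16 = 6.07415902 g/cm^3
Porosity = (1 - 6.07415902/6.92)*100 = 12.2231 %


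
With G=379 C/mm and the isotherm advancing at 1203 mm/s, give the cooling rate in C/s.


CR = 379 * 1203 = 455937 C/s


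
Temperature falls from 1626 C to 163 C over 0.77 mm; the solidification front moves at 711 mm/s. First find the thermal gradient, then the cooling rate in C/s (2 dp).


G = (1626-163)/0.77 = 1900.0 C/mm
CR = 1900.0 * 711 = 1350900.0 C/s


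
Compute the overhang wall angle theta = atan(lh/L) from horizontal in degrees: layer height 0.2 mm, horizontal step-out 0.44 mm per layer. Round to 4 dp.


angle = atan(0.2/0.44) = 24.444 degrees


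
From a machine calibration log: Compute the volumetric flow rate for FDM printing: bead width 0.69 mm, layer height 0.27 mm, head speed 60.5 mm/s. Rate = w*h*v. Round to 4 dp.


Rate = 0.69 * 0.27 * 60.5 = 11.2712 mm^3/s


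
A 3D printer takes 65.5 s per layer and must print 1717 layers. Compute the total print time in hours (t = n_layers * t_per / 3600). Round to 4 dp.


t = 1717 * 65.5 / 3600 = 31.2399 hrs


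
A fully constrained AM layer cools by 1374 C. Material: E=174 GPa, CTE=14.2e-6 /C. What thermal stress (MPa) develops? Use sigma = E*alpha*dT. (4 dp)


sigma = 174*1000 * 14.2e-6 * 1374 = 3394.8792 MPa


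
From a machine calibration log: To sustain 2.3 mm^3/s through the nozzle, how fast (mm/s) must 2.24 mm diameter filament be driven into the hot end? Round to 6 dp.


A = pi*(2.24/2)^2 = 3.940814
v = 2.3 / 3.940814 = 0.583636 mm/s


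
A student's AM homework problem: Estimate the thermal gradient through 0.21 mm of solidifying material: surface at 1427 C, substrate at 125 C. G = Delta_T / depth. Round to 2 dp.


G = (1427-125)/0.21 = 6200.0 C/mm


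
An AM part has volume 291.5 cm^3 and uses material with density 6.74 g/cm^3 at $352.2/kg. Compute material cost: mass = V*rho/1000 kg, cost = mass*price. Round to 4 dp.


Mass = 291.5*6.74/1000 = 1.96471 kg
Cost = 1.96471 * 352.2 = 691.9709 $


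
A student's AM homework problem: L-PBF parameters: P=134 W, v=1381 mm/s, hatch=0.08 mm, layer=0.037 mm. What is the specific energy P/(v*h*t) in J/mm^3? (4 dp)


Build rate = 1381 * 0.08 * 0.037 = 4.08776 mm^3/s
SE = 134 / 4.08776 = 32.7808 J/mm^3


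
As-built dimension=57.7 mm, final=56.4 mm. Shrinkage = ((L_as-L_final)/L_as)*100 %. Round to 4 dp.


Shrinkage = ((57.7-56.4)/57.7)*100 = 2.253 %


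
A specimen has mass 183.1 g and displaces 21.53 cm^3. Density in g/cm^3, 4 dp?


rho = 183.1 / 21.53 = 8.5044 g/cm^3


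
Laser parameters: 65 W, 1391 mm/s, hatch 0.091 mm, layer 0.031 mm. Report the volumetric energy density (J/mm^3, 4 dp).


E = 65 / (1391*0.091*0.031) = 16.5647 J/mm^3


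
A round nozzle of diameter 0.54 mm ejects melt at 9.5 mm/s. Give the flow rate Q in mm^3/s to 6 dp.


A = pi*(0.54/2)^2 = 0.2290221 mm^2
Q = 0.2290221 * 9.5 = 2.17571 mm^3/s


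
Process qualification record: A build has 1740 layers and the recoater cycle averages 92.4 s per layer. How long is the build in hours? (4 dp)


t = 1740 * 92.4 / 3600 = 44.66 hrs


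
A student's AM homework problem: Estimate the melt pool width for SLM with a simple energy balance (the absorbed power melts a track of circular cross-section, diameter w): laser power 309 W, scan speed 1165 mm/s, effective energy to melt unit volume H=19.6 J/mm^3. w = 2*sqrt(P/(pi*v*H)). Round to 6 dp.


w = 2*sqrt(309/(pi*1165*19.6)) = 0.131263 mm


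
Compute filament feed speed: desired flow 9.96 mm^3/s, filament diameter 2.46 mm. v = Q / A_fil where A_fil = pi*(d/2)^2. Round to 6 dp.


A = pi*(2.46/2)^2 = 4.752916
v = 9.96 / 4.752916 = 2.095556 mm/s


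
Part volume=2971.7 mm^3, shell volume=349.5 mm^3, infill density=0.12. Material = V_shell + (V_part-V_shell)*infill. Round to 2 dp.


V_infill = (2971.7 - 349.5) * 0.12 = 314.66
V_total = 349.5 + 314.66 = 664.16 mm^3


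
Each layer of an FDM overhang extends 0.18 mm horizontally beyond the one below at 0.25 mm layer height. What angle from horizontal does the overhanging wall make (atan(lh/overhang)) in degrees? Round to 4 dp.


angle = atan(0.25/0.18) = 54.2461 degrees


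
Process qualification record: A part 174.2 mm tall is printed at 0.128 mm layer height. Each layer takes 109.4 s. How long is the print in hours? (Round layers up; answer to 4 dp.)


Layers = ceil(174.2/0.128) = 1361
t = 1361 * 109.4 / 3600 = 41.3593 hrs


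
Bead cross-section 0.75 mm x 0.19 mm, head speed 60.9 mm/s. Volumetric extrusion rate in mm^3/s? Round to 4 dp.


Rate = 0.75 * 0.19 * 60.9 = 8.6783 mm^3/s


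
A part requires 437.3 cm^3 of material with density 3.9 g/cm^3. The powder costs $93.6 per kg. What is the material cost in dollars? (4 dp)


Mass = 437.3*3.9/1000 = 1.70547 kg
Cost = 1.70547 * 93.6 = 159.632 $


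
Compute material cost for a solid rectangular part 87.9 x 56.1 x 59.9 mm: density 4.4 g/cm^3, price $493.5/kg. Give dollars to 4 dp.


V = 87.9 * 56.1 * 59.9 = 295378.281 mm^3 = 295.378281 cm^3
Mass = 295.378281 * 4.4 / 1000 = 1.29966444 kg
Cost = 1.29966444 * 493.5 = 641.3844 $


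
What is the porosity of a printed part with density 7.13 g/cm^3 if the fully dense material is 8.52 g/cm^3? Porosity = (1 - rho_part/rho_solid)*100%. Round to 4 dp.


Porosity = (1-7.13/8.52)*100 = 16.3146 %


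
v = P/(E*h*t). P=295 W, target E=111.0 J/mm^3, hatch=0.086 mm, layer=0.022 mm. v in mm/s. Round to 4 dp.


v = 295 / (111.0*0.086*0.022) = 1404.6816 mm/s


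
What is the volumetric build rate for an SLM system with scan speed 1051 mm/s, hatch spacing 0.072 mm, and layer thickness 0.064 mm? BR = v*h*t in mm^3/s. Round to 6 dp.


Rate = 1051 * 0.072 * 0.064 = 4.843008 mm^3/s


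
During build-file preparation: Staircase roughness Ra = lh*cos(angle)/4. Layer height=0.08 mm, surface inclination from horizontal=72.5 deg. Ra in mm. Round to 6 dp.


Ra = 0.08 * cos(72.5) / 4 = 0.006014 mm


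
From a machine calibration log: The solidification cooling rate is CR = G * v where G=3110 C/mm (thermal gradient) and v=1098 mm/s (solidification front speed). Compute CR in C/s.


CR = 3110 * 1098 = 3414780 C/s


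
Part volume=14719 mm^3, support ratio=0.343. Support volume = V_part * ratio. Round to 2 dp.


V_support = 14719 * 0.343 = 5048.62 mm^3


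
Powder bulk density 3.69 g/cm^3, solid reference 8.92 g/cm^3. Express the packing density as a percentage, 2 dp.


Packing = (3.69/8.92)*100 = 41.37 %


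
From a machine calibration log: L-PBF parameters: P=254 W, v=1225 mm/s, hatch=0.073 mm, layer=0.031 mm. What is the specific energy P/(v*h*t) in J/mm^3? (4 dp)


Build rate = 1225 * 0.073 * 0.031 = 2.772175 mm^3/s
SE = 254 / 2.772175 = 91.6248 J/mm^3


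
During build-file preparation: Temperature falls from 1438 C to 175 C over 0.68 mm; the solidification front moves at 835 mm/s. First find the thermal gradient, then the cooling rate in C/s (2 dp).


G = (1438-175)/0.68 = 1857.35294118 C/mm
CR = 1857.35294118 * 835 = 1550889.71 C/s


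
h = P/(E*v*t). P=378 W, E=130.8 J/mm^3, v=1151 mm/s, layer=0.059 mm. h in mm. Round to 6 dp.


h = 378 / (130.8*1151*0.059) = 0.042556 mm


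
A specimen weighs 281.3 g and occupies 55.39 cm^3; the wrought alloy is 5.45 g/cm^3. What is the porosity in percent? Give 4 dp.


rho_part = 281.3 / 55.39 = 5.07853403 g/cm^3
Porosity = (1 - 5.07853403/5.45)*100 = 6.8159 %


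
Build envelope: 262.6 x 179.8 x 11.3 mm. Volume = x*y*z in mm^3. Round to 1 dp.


V = 262.6 * 179.8 * 11.3 = 533534.9 mm^3


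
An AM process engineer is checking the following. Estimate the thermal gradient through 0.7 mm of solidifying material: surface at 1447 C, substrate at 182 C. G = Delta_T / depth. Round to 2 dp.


G = (1447-182)/0.7 = 1807.14 C/mm


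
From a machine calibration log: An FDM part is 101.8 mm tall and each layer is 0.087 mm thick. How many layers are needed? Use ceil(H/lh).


Layers = ceil(101.8/0.087) = 1171


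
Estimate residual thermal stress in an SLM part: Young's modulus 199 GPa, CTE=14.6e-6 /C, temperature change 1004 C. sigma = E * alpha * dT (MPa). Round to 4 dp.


sigma = 199*1000 * 14.6e-6 * 1004 = 2917.0216 MPa


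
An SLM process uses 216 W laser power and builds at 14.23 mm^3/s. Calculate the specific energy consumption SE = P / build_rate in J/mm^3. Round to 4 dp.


SE = 216 / 14.23 = 15.1792 J/mm^3


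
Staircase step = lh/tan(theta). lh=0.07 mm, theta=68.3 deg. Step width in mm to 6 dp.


step = 0.07 / tan(68.3) = 0.027856 mm


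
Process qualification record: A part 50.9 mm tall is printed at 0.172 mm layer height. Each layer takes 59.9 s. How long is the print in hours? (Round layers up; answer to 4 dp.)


Layers = ceil(50.9/0.172) = 296
t = 296 * 59.9 / 3600 = 4.9251 hrs


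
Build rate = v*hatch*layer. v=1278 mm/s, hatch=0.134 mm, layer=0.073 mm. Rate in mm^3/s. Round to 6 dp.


Rate = 1278 * 0.134 * 0.073 = 12.501396 mm^3/s


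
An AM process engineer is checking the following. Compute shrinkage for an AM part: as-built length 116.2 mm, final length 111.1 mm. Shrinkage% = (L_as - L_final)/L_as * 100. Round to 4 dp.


Shrinkage = ((116.2-111.1)/116.2)*100 = 4.389 %


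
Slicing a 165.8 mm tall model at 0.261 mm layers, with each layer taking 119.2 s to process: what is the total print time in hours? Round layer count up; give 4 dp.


Layers = ceil(165.8/0.261) = 636
t = 636 * 119.2 / 3600 = 21.0587 hrs


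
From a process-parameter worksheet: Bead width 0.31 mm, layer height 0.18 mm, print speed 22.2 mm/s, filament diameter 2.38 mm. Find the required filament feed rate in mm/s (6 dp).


Q = 0.31 * 0.18 * 22.2 = 1.23876 mm^3/s
A_fil = pi*(2.38/2)^2 = 4.44880936 mm^2
v_feed = 1.23876 / 4.44880936 = 0.278448 mm/s


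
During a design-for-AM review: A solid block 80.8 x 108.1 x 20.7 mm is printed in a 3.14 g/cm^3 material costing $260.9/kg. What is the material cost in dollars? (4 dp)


V = 80.8 * 108.1 * 20.7 = 180803.736 mm^3 = 180.803736 cm^3
Mass = 180.803736 * 3.14 / 1000 = 0.56772373 kg
Cost = 0.56772373 * 260.9 = 148.1191 $


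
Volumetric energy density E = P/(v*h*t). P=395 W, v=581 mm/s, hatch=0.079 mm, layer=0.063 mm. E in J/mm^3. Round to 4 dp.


E = 395 / (581*0.079*0.063) = 136.6008 J/mm^3


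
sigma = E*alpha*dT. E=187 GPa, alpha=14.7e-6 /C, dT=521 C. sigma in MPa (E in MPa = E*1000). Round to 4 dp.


sigma = 187*1000 * 14.7e-6 * 521 = 1432.1769 MPa


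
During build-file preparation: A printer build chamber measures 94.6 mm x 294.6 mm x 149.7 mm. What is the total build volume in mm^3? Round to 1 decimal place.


V = 94.6 * 294.6 * 149.7 = 4172013.3 mm^3


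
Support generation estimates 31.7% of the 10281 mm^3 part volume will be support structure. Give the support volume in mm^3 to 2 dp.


V_support = 10281 * 0.317 = 3259.08 mm^3


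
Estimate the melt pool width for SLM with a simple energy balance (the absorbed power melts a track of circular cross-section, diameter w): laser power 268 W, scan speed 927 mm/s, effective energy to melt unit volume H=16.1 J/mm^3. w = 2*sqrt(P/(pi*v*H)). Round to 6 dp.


w = 2*sqrt(268/(pi*927*16.1)) = 0.151206 mm


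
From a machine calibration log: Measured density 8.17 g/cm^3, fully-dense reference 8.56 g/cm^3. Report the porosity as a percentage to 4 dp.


Porosity = (1-8.17/8.56)*100 = 4.5561 %


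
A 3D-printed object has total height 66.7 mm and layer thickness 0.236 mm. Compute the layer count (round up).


Layers = ceil(66.7/0.236) = 283


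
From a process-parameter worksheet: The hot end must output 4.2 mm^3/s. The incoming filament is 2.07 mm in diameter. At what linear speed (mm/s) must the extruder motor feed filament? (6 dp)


A = pi*(2.07/2)^2 = 3.365353
v = 4.2 / 3.365353 = 1.248012 mm/s


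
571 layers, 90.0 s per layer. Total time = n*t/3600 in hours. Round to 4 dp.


t = 571 * 90.0 / 3600 = 14.275 hrs


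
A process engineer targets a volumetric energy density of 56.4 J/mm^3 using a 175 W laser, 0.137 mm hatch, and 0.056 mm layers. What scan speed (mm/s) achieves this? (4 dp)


v = 175 / (56.4*0.137*0.056) = 404.4365 mm/s


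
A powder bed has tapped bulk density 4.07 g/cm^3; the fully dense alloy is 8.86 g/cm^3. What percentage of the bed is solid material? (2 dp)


Packing = (4.07/8.86)*100 = 45.94 %


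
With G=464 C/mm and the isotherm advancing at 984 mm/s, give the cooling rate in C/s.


CR = 464 * 984 = 456576 C/s


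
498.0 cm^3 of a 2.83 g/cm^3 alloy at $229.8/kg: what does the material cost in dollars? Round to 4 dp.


Mass = 498.0*2.83/1000 = 1.40934 kg
Cost = 1.40934 * 229.8 = 323.8663 $


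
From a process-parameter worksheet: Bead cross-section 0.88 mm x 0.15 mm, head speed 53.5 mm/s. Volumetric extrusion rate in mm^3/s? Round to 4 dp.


Rate = 0.88 * 0.15 * 53.5 = 7.062 mm^3/s


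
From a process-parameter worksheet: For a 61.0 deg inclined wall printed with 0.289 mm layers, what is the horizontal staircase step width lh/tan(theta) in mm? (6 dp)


step = 0.289 / tan(61.0) = 0.160195 mm


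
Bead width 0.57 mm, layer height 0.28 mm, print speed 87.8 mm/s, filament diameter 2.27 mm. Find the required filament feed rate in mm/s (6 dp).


Q = 0.57 * 0.28 * 87.8 = 14.01288 mm^3/s
A_fil = pi*(2.27/2)^2 = 4.0470782 mm^2
v_feed = 14.01288 / 4.0470782 = 3.462468 mm/s


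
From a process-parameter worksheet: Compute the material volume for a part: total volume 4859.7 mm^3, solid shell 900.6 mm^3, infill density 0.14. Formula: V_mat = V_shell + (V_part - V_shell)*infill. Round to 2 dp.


V_infill = (4859.7 - 900.6) * 0.14 = 554.27
V_total = 900.6 + 554.27 = 1454.87 mm^3


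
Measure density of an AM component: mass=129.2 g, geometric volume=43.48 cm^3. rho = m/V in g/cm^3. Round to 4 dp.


rho = 129.2 / 43.48 = 2.9715 g/cm^3


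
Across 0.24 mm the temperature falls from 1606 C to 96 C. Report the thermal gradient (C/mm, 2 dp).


G = (1606-96)/0.24 = 6291.67 C/mm


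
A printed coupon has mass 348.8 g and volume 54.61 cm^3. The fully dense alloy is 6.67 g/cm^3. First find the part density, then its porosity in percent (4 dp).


rho_part = 348.8 / 54.61 = 6.38710859 g/cm^3
Porosity = (1 - 6.38710859/6.67)*100 = 4.2413 %


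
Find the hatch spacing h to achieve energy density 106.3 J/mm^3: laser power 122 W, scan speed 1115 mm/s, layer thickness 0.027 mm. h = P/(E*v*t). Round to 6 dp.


h = 122 / (106.3*1115*0.027) = 0.038123 mm


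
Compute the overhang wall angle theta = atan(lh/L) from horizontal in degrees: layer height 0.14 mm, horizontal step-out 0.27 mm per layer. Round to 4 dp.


angle = atan(0.14/0.27) = 27.4076 degrees


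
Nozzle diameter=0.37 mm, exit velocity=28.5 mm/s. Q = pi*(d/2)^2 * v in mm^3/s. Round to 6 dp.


A = pi*(0.37/2)^2 = 0.10752101 mm^2
Q = 0.10752101 * 28.5 = 3.064349 mm^3/s


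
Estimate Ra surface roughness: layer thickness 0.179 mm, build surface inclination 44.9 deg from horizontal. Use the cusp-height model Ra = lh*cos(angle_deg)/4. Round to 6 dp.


Ra = 0.179 * cos(44.9) / 4 = 0.031698 mm


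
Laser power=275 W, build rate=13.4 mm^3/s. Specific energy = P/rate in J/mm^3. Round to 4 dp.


SE = 275 / 13.4 = 20.5224 J/mm^3


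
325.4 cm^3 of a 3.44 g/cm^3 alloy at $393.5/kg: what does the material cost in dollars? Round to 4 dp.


Mass = 325.4*3.44/1000 = 1.119376 kg
Cost = 1.119376 * 393.5 = 440.4745 $


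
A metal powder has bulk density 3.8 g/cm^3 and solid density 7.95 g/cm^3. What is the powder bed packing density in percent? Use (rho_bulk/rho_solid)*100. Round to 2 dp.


Packing = (3.8/7.95)*100 = 47.8 %


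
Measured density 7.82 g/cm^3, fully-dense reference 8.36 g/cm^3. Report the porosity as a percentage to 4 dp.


Porosity = (1-7.82/8.36)*100 = 6.4593 %


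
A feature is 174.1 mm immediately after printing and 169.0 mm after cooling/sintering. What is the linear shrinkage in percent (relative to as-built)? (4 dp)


Shrinkage = ((174.1-169.0)/174.1)*100 = 2.9294 %


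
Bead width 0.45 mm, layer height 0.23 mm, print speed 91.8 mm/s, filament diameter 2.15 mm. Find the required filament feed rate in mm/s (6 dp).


Q = 0.45 * 0.23 * 91.8 = 9.5013 mm^3/s
A_fil = pi*(2.15/2)^2 = 3.63050301 mm^2
v_feed = 9.5013 / 3.63050301 = 2.617075 mm/s


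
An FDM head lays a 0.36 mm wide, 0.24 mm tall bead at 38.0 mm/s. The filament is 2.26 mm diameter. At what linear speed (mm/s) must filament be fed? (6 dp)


Q = 0.36 * 0.24 * 38.0 = 3.2832 mm^3/s
A_fil = pi*(2.26/2)^2 = 4.01149966 mm^2
v_feed = 3.2832 / 4.01149966 = 0.818447 mm/s


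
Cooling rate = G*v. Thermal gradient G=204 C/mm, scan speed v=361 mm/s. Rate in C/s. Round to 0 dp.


CR = 204 * 361 = 73644 C/s


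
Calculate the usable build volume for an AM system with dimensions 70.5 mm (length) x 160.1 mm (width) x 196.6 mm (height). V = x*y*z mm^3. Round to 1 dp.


V = 70.5 * 160.1 * 196.6 = 2219034.0 mm^3


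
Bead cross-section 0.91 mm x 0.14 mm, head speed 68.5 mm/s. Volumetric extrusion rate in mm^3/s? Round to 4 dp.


Rate = 0.91 * 0.14 * 68.5 = 8.7269 mm^3/s


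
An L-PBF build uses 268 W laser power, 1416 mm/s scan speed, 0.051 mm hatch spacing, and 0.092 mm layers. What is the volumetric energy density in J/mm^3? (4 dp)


E = 268 / (1416*0.051*0.092) = 40.3379 J/mm^3


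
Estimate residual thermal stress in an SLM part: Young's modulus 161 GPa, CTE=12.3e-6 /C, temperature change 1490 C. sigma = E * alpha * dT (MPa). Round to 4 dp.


sigma = 161*1000 * 12.3e-6 * 1490 = 2950.647 MPa


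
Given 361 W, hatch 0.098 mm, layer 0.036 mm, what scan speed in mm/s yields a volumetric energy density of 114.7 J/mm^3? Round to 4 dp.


v = 361 / (114.7*0.098*0.036) = 892.1034 mm/s


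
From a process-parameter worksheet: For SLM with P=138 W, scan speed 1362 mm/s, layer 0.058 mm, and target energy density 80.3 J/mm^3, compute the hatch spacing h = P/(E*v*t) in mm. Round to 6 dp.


h = 138 / (80.3*1362*0.058) = 0.021755 mm


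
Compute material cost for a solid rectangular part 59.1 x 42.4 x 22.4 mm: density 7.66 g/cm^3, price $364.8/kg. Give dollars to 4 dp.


V = 59.1 * 42.4 * 22.4 = 56130.816 mm^3 = 56.130816 cm^3
Mass = 56.130816 * 7.66 / 1000 = 0.42996205 kg
Cost = 0.42996205 * 364.8 = 156.8502 $


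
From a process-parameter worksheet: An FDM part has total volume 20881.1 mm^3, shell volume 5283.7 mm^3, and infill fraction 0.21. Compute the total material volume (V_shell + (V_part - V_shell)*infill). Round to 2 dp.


V_infill = (20881.1 - 5283.7) * 0.21 = 3275.45
V_total = 5283.7 + 3275.45 = 8559.15 mm^3


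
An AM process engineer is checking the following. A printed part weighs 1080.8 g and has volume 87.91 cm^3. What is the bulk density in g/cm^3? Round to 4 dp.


rho = 1080.8 / 87.91 = 12.2944 g/cm^3


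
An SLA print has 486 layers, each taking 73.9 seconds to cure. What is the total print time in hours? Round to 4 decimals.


t = 486 * 73.9 / 3600 = 9.9765 hrs


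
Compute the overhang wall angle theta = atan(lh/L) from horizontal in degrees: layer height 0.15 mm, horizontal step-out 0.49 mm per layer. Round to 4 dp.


angle = atan(0.15/0.49) = 17.0205 degrees


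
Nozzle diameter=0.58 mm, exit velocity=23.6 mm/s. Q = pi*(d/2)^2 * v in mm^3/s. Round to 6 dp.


A = pi*(0.58/2)^2 = 0.26420794 mm^2
Q = 0.26420794 * 23.6 = 6.235307 mm^3/s


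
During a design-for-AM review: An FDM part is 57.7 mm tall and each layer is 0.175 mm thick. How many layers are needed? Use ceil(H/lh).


Layers = ceil(57.7/0.175) = 330


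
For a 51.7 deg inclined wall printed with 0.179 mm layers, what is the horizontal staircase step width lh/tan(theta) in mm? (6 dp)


step = 0.179 / tan(51.7) = 0.141366 mm


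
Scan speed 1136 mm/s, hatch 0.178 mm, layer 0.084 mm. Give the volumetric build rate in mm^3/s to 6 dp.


Rate = 1136 * 0.178 * 0.084 = 16.985472 mm^3/s


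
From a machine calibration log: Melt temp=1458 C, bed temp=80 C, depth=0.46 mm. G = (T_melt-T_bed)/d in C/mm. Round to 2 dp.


G = (1458-80)/0.46 = 2995.65 C/mm


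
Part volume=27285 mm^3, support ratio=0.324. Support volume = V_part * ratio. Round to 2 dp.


V_support = 27285 * 0.324 = 8840.34 mm^3


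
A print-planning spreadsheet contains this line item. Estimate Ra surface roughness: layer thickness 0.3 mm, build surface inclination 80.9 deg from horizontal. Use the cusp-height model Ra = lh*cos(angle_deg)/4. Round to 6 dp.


Ra = 0.3 * cos(80.9) / 4 = 0.011862 mm


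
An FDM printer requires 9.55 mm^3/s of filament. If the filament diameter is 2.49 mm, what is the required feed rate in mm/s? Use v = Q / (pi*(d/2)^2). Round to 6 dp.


A = pi*(2.49/2)^2 = 4.869547
v = 9.55 / 4.869547 = 1.961168 mm/s


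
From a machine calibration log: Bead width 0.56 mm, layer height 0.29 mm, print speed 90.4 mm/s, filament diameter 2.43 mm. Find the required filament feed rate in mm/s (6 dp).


Q = 0.56 * 0.29 * 90.4 = 14.68096 mm^3/s
A_fil = pi*(2.43/2)^2 = 4.63769762 mm^2
v_feed = 14.68096 / 4.63769762 = 3.165571 mm/s


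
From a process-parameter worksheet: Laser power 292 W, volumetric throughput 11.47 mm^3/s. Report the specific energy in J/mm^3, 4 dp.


SE = 292 / 11.47 = 25.4577 J/mm^3


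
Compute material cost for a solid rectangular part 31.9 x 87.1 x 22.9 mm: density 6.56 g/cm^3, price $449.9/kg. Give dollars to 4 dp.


V = 31.9 * 87.1 * 22.9 = 63627.421 mm^3 = 63.627421 cm^3
Mass = 63.627421 * 6.56 / 1000 = 0.41739588 kg
Cost = 0.41739588 * 449.9 = 187.7864 $
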